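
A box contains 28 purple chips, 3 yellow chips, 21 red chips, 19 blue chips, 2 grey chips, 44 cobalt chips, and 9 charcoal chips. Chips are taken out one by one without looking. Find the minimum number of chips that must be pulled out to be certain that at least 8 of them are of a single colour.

By the pigeonhole principle, put each drawn chip into a box by colour. The largest draw with every box below 8 takes min(count, 7) from each colour; colours with fewer than 7 contribute all they have.
Σ min(cᵢ, 7) = 7 + 3 + 7 + 7 + 2 + 7 + 7 = 40.
Draw number 40 + 1 = 41 must push one box to 8.

41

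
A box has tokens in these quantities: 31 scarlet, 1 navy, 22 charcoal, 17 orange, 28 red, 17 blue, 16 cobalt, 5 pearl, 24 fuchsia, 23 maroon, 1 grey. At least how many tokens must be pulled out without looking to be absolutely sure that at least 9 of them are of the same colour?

The 11 colours are the holes; the tokens drawn are the pigeons.
To avoid 9 of any one colour, the worst case takes at most 8 of each colour, or every token of a colour that has fewer than 8.
That gives 8 + 1 + 8 + 8 + 8 + 8 + 8 + 5 + 8 + 8 + 1 = 71 tokens with no colour reaching 9.
The next token forces some colour to 9, so 71 + 1 = 72.

72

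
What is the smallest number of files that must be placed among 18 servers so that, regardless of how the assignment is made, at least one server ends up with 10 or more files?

163

With 162 files one could put exactly 9 in each of the 18 servers, and no server would reach 10.
One more file must land in a server that already has 9, giving it 10.
So 18 × 9 + 1 = 163 files are required.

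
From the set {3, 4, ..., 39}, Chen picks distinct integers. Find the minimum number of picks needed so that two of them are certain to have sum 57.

27

A set avoiding the sum 57 can contain at most one of each pair {x, 57−x}, plus the 15 elements whose complement lies outside the range.
The integers 3, …, 28 (26 of them) are such a set: any two sum to at least 3+4 = 7 and at most 27+28 = 55 < 57.
By pigeonhole, any 27th integer completes one of the 11 pairs, so 27 choices force a sum of 57.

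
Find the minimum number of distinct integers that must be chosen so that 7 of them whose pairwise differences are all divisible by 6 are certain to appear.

37

Integers whose pairwise differences are multiples of 6 are exactly those sharing a remainder mod 6. Pigeonhole: the 6 residue classes mod 6 are the pigeonholes.
With 36 integers one could put 6 in each residue class and have no class reach 7.
The 37th integer pushes some class to 7, so 6·6 + 1 = 37.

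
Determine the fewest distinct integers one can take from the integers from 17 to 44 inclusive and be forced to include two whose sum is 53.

A set avoiding the sum 53 can contain at most one of each pair {x, 53−x}, plus the 8 elements whose complement lies outside the range.
The integers 27, …, 44 (18 of them) are such a set: any two sum to at least 27+28 = 55 > 53.
Pigeonhole: any 19th integer completes one of the 10 pairs, so 19 choices force a sum of 53.

19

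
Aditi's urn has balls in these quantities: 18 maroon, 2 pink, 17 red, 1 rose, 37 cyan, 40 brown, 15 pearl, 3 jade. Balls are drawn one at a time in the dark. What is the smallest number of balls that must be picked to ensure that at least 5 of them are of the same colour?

27

Pigeonhole: put each drawn ball into a box by colour. The largest draw with every box below 5 takes min(count, 4) from each colour; colours with fewer than 4 contribute all they have.
Σ min(cᵢ, 4) = 4 + 2 + 4 + 1 + 4 + 4 + 4 + 3 = 26.
Draw number 26 + 1 = 27 must push one box to 5.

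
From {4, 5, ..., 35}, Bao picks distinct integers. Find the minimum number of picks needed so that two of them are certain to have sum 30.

22

Two chosen integers sum to 30 exactly when both halves of some pair {x, 30−x} with 4 ≤ x ≤ 30−x ≤ 26 are chosen — 11 such pairs.
The remaining 10 elements (those with no distinct partner in range) can never complete a 30-sum, so the worst case takes all of them and one from each pair: 10 + 11 = 21.
The 22nd integer has to be the second member of some pair, so 21 + 1 = 22.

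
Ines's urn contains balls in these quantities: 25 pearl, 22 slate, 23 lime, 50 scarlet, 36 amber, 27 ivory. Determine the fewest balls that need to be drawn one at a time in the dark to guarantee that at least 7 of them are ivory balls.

In the worst case for collecting ivory balls, every non-ivory ball comes out first.
There are 25 + 22 + 23 + 50 + 36 = 156 non-ivory balls altogether.
After those, each further ball must be ivory, so 156 + 7 = 163 draws guarantee 7 ivory balls.

163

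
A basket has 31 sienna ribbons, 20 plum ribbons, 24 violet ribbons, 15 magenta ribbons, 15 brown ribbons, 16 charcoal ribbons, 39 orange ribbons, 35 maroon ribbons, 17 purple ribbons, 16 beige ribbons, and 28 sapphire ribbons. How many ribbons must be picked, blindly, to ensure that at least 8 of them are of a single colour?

An adversary could hand out at most 7 ribbons per colour: 7 + 7 + 7 + 7 + 7 + 7 + 7 + 7 + 7 + 7 + 7 = 77 ribbons and still no colour has 8.
Pigeonhole: one more ribbon lands in a colour already at 7, so 78 draws are enough and 77 are not.

78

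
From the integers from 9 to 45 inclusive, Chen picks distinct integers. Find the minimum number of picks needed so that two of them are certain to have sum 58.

22

Group the elements by complementary pair {x, 58−x}: {13,45}, {14,44}, {15,43}, …, giving 16 two-element pairs, the single value 29 (it cannot pair with itself since the integers are distinct), and 4 integers whose partner 58−x falls outside [9,45].
Treating each of those 21 groups as a pigeonhole, one can pick one integer per group — 21 integers — with no two summing to 58.
The 22nd integer lands in an occupied pair, forcing a sum of 58.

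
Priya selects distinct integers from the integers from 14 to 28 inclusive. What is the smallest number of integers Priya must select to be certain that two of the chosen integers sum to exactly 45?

10

Group the elements by complementary pair {x, 45−x}: {17,28}, {18,27}, {19,26}, …, giving 6 two-element pairs and 3 integers whose partner 45−x falls outside [14,28].
By the pigeonhole principle, treating each of those 9 groups as a pigeonhole, one can pick one integer per group — 9 integers — with no two summing to 45.
The 10th integer lands in an occupied pair, forcing a sum of 45.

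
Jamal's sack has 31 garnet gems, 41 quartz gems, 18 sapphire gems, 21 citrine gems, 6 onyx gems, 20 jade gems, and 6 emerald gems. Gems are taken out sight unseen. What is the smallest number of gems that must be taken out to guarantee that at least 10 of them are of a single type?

58

An adversary could hand out at most 9 gems per type (onyx, emerald run out sooner): 9 + 9 + 9 + 9 + 6 + 9 + 6 = 57 gems and still no type has 10.
By pigeonhole, one more gem lands in a type already at 9, so 58 draws are enough and 57 are not.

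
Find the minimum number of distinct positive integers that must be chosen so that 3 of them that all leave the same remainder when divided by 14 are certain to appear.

29

Pigeonhole: the 14 residue classes mod 14 are the pigeonholes.
With 28 integers one could put 2 in each residue class and have no class reach 3.
The 29th integer pushes some class to 3, so 14·2 + 1 = 29.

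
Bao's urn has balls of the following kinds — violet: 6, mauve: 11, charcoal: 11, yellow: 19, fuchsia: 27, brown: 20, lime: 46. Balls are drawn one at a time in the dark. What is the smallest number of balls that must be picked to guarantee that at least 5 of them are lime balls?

In the worst case for collecting lime balls, every non-lime ball comes out first.
There are 6 + 11 + 11 + 19 + 27 + 20 = 94 non-lime balls altogether.
After those, each further ball must be lime, so 94 + 5 = 99 draws guarantee 5 lime balls.

99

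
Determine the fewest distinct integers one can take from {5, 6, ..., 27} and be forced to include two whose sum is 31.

13

A set avoiding the sum 31 can contain at most one of each pair {x, 31−x}, plus the 1 element whose complement lies outside the range.
The integers 16, …, 27 (12 of them) are such a set: any two sum to at least 16+17 = 33 > 31.
By the pigeonhole principle, any 13th integer completes one of the 11 pairs, so 13 choices force a sum of 31.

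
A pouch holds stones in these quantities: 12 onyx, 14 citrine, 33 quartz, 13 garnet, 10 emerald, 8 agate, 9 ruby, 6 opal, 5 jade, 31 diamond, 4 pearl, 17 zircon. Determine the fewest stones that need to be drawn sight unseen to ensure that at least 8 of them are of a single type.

An adversary could hand out at most 7 stones per type (opal, jade, pearl run out sooner): 7 + 7 + 7 + 7 + 7 + 7 + 7 + 6 + 5 + 7 + 4 + 7 = 78 stones and still no type has 8.
One more stone lands in a type already at 7, so 79 draws are enough and 78 are not.

79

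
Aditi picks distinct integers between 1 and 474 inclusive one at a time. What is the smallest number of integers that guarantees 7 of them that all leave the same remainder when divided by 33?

The 33 residue classes mod 33 are the pigeonholes.
With 198 integers one could put 6 in each residue class and have no class reach 7.
The 199th integer pushes some class to 7, so 33·6 + 1 = 199.

199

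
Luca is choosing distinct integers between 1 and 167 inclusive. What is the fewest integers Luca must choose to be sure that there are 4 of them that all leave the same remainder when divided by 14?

43

Pigeonhole: the 14 residue classes mod 14 are the pigeonholes.
With 42 integers one could put 3 in each residue class and have no class reach 4.
The 43rd integer pushes some class to 4, so 14·3 + 1 = 43.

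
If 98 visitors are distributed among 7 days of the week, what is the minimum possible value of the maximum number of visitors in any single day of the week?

By the pigeonhole principle, the 7 days of the week are the holes and the 98 visitors are the pigeons.
If every day of the week held at most 13 visitors, the total would be at most 7 × 13 = 91, which is less than 98.
So some day of the week holds at least ⌈98/7⌉ = 14 visitors.

14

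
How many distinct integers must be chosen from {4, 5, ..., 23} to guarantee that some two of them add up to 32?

A set avoiding the sum 32 can contain at most one of each pair {x, 32−x}, plus the 6 elements whose complement lies outside the range or equal to its own complement.
The integers 4, …, 16 (13 of them) are such a set: any two sum to at least 4+5 = 9 and at most 15+16 = 31 < 32.
By pigeonhole, any 14th integer completes one of the 7 pairs, so 14 choices force a sum of 32.

14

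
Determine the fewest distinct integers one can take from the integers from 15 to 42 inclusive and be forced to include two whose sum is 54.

Group the elements by complementary pair {x, 54−x}: {15,39}, {16,38}, {17,37}, …, giving 12 two-element pairs, the single value 27 (it cannot pair with itself since the integers are distinct), and 3 integers whose partner 54−x falls outside [15,42].
By the pigeonhole principle, treating each of those 16 groups as a pigeonhole, one can pick one integer per group — 16 integers — with no two summing to 54.
The 17th integer lands in an occupied pair, forcing a sum of 54.

17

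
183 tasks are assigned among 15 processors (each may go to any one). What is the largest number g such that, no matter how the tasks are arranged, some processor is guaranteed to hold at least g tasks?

The 15 processors are the holes and the 183 tasks are the pigeons.
If every processor held at most 12 tasks, the total would be at most 15 × 12 = 180, which is less than 183.
So some processor holds at least ⌈183/15⌉ = 13 tasks.

13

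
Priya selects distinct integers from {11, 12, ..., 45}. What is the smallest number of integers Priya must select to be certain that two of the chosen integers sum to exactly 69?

Group the elements by complementary pair {x, 69−x}: {24,45}, {25,44}, {26,43}, …, giving 11 two-element pairs and 13 integers whose partner 69−x falls outside [11,45].
Treating each of those 24 groups as a pigeonhole, one can pick one integer per group — 24 integers — with no two summing to 69.
The 25th integer lands in an occupied pair, forcing a sum of 69.

25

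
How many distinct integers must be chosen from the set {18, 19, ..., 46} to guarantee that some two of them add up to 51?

Two chosen integers sum to 51 exactly when both halves of some pair {x, 51−x} with 18 ≤ x ≤ 51−x ≤ 33 are chosen — 8 such pairs.
The remaining 13 elements (those with no distinct partner in range) can never complete a 51-sum, so the worst case takes all of them and one from each pair: 13 + 8 = 21.
The 22nd integer has to be the second member of some pair, so 21 + 1 = 22.

22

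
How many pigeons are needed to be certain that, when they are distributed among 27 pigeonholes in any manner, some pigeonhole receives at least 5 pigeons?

109

With 108 pigeons one could put exactly 4 in each of the 27 pigeonholes, and no pigeonhole would reach 5.
By the pigeonhole principle, one more pigeon must land in a pigeonhole that already has 4, giving it 5.
So 27 × 4 + 1 = 109 pigeons are required.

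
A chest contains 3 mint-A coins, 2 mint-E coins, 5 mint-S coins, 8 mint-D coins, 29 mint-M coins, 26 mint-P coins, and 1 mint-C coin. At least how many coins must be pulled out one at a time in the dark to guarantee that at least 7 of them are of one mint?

30

The 7 mints are the holes; the coins drawn are the pigeons.
To avoid 7 of any one mint, the worst case takes at most 6 of each mint, or every coin of a mint that has fewer than 6.
That gives 3 + 2 + 5 + 6 + 6 + 6 + 1 = 29 coins with no mint reaching 7.
The next coin forces some mint to 7, so 29 + 1 = 30.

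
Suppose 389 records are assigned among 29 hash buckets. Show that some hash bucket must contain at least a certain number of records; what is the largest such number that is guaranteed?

The 29 hash buckets are the holes and the 389 records are the pigeons.
If every hash bucket held at most 13 records, the total would be at most 29 × 13 = 377, which is less than 389.
So some hash bucket holds at least ⌈389/29⌉ = 14 records.

14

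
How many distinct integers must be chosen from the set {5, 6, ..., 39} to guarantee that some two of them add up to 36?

A set avoiding the sum 36 can contain at most one of each pair {x, 36−x}, plus the 9 elements whose complement lies outside the range or equal to its own complement.
The integers 18, …, 39 (22 of them) are such a set: any two sum to at least 18+19 = 37 > 36.
Any 23rd integer completes one of the 13 pairs, so 23 choices force a sum of 36.

23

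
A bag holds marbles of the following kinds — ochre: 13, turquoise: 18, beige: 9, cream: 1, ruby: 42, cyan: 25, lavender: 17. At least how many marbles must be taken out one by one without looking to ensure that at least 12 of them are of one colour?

The 7 colours are the holes; the marbles drawn are the pigeons.
To avoid 12 of any one colour, the worst case takes at most 11 of each colour, or every marble of a colour that has fewer than 11.
That gives 11 + 11 + 9 + 1 + 11 + 11 + 11 = 65 marbles with no colour reaching 12.
The next marble forces some colour to 12, so 65 + 1 = 66.

66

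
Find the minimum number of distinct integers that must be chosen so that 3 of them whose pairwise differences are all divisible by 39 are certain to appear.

Integers whose pairwise differences are multiples of 39 are exactly those sharing a remainder mod 39. By the pigeonhole principle, the 39 residue classes mod 39 are the pigeonholes.
With 78 integers one could put 2 in each residue class and have no class reach 3.
The 79th integer pushes some class to 3, so 39·2 + 1 = 79.

79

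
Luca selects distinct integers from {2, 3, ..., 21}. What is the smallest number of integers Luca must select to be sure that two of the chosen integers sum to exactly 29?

Two chosen integers sum to 29 exactly when both halves of some pair {x, 29−x} with 8 ≤ x ≤ 29−x ≤ 21 are chosen — 7 such pairs.
The remaining 6 elements (those with no distinct partner in range) can never complete a 29-sum, so the worst case takes all of them and one from each pair: 6 + 7 = 13.
Pigeonhole: the 14th integer has to be the second member of some pair, so 13 + 1 = 14.

14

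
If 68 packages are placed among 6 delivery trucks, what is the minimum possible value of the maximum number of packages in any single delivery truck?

The 6 delivery trucks are the holes and the 68 packages are the pigeons.
If every delivery truck held at most 11 packages, the total would be at most 6 × 11 = 66, which is less than 68.
So some delivery truck holds at least ⌈68/6⌉ = 12 packages.

12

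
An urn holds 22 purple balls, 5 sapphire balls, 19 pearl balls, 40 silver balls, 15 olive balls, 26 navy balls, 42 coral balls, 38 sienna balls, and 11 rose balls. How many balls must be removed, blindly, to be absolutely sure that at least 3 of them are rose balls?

In the worst case for collecting rose balls, every non-rose ball comes out first.
There are 22 + 5 + 19 + 40 + 15 + 26 + 42 + 38 = 207 non-rose balls altogether.
After those, each further ball must be rose, so 207 + 3 = 210 draws guarantee 3 rose balls.

210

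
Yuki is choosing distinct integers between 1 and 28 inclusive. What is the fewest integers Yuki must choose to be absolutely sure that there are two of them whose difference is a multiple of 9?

Integers whose pairwise differences are multiples of 9 are exactly those sharing a remainder mod 9. Pigeonhole: the 9 residue classes mod 9 are the pigeonholes.
With 9 integers one could put 1 in each residue class and have no class reach 2.
The 10th integer pushes some class to 2, so 9·1 + 1 = 10.

10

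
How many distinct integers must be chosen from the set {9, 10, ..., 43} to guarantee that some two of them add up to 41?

A set avoiding the sum 41 can contain at most one of each pair {x, 41−x}, plus the 11 elements whose complement lies outside the range.
The integers 21, …, 43 (23 of them) are such a set: any two sum to at least 21+22 = 43 > 41.
Any 24th integer completes one of the 12 pairs, so 24 choices force a sum of 41.

24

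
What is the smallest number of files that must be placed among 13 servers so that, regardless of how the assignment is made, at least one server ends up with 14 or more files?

170

With 169 files one could put exactly 13 in each of the 13 servers, and no server would reach 14.
Pigeonhole: one more file must land in a server that already has 13, giving it 14.
So 13 × 13 + 1 = 170 files are required.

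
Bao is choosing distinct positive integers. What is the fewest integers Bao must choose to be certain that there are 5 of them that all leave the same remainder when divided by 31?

The 31 residue classes mod 31 are the pigeonholes.
With 124 integers one could put 4 in each residue class and have no class reach 5.
The 125th integer pushes some class to 5, so 31·4 + 1 = 125.

125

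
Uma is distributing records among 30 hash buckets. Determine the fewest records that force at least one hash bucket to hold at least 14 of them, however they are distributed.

391

With 390 records one could put exactly 13 in each of the 30 hash buckets, and no hash bucket would reach 14.
One more record must land in a hash bucket that already has 13, giving it 14.
So 30 × 13 + 1 = 391 records are required.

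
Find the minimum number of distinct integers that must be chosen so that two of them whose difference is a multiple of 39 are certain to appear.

Integers whose pairwise differences are multiples of 39 are exactly those sharing a remainder mod 39. The 39 residue classes mod 39 are the pigeonholes.
With 39 integers one could put 1 in each residue class and have no class reach 2.
The 40th integer pushes some class to 2, so 39·1 + 1 = 40.

40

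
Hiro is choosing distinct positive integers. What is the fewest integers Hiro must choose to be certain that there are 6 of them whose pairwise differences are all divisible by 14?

71

Integers whose pairwise differences are multiples of 14 are exactly those sharing a remainder mod 14. By pigeonhole, the 14 residue classes mod 14 are the pigeonholes.
With 70 integers one could put 5 in each residue class and have no class reach 6.
The 71st integer pushes some class to 6, so 14·5 + 1 = 71.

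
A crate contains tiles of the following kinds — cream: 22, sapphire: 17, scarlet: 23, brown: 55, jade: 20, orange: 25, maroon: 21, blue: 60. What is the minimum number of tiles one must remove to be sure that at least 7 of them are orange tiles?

In the worst case for collecting orange tiles, every non-orange tile comes out first.
There are 22 + 17 + 23 + 55 + 20 + 21 + 60 = 218 non-orange tiles altogether.
After those, each further tile must be orange, so 218 + 7 = 225 draws guarantee 7 orange tiles.

225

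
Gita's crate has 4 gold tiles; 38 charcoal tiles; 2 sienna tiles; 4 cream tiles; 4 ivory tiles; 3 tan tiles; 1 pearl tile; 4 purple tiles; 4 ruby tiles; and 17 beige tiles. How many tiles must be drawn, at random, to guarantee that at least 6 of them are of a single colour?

By the pigeonhole principle, put each drawn tile into a box by colour. The largest draw with every box below 6 takes min(count, 5) from each colour; colours with fewer than 5 contribute all they have.
Σ min(cᵢ, 5) = 4 + 5 + 2 + 4 + 4 + 3 + 1 + 4 + 4 + 5 = 36.
Draw number 36 + 1 = 37 must push one box to 6.

37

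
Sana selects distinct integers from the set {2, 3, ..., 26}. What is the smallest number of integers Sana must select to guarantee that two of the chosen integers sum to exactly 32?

Group the elements by complementary pair {x, 32−x}: {6,26}, {7,25}, {8,24}, …, giving 10 two-element pairs, the single value 16 (it cannot pair with itself since the integers are distinct), and 4 integers whose partner 32−x falls outside [2,26].
By pigeonhole, treating each of those 15 groups as a pigeonhole, one can pick one integer per group — 15 integers — with no two summing to 32.
The 16th integer lands in an occupied pair, forcing a sum of 32.

16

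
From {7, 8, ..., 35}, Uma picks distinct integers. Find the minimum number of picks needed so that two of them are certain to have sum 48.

Two chosen integers sum to 48 exactly when both halves of some pair {x, 48−x} with 13 ≤ x ≤ 48−x ≤ 35 are chosen — 11 such pairs.
The remaining 7 elements (those with no distinct partner in range) can never complete a 48-sum, so the worst case takes all of them and one from each pair: 7 + 11 = 18.
Pigeonhole: the 19th integer has to be the second member of some pair, so 18 + 1 = 19.

19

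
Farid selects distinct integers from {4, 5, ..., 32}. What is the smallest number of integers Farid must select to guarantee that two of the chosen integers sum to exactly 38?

Group the elements by complementary pair {x, 38−x}: {6,32}, {7,31}, {8,30}, …, giving 13 two-element pairs, the single value 19 (it cannot pair with itself since the integers are distinct), and 2 integers whose partner 38−x falls outside [4,32].
By the pigeonhole principle, treating each of those 16 groups as a pigeonhole, one can pick one integer per group — 16 integers — with no two summing to 38.
The 17th integer lands in an occupied pair, forcing a sum of 38.

17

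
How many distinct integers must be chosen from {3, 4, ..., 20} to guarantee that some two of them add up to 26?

Group the elements by complementary pair {x, 26−x}: {6,20}, {7,19}, {8,18}, …, giving 7 two-element pairs; the single value 13 (it cannot pair with itself since the integers are distinct); and 3 integers whose partner 26−x falls outside [3,20].
By the pigeonhole principle, treating each of those 11 groups as a pigeonhole, one can pick one integer per group — 11 integers — with no two summing to 26.
The 12th integer lands in an occupied pair, forcing a sum of 26.

12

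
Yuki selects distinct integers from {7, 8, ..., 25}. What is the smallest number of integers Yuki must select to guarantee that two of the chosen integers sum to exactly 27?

Two chosen integers sum to 27 exactly when both halves of some pair {x, 27−x} with 7 ≤ x ≤ 27−x ≤ 20 are chosen — 7 such pairs.
The remaining 5 elements (those with no distinct partner in range) can never complete a 27-sum, so the worst case takes all of them and one from each pair: 5 + 7 = 12.
The 13th integer has to be the second member of some pair, so 12 + 1 = 13.

13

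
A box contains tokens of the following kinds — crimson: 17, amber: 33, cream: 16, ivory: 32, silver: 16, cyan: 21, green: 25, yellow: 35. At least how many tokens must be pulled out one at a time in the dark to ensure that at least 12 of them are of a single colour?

An adversary could hand out at most 11 tokens per colour: 11 + 11 + 11 + 11 + 11 + 11 + 11 + 11 = 88 tokens and still no colour has 12.
Pigeonhole: one more token lands in a colour already at 11, so 89 draws are enough and 88 are not.

89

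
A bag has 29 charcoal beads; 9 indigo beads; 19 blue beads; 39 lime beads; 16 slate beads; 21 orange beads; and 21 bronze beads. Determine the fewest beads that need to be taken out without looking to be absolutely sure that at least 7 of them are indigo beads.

In the worst case for collecting indigo beads, every non-indigo bead comes out first.
There are 29 + 19 + 39 + 16 + 21 + 21 = 145 non-indigo beads altogether.
After those, each further bead must be indigo, so 145 + 7 = 152 draws guarantee 7 indigo beads.

152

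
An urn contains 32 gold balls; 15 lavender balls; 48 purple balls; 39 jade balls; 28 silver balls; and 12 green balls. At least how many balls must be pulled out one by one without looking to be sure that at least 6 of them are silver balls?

In the worst case for collecting silver balls, every non-silver ball comes out first.
There are 32 + 15 + 48 + 39 + 12 = 146 non-silver balls altogether.
After those, each further ball must be silver, so 146 + 6 = 152 draws guarantee 6 silver balls.

152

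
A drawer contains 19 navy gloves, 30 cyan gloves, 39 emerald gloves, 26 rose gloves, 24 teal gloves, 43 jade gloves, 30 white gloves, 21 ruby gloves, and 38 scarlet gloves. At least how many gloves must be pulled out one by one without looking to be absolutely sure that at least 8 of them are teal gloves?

254

In the worst case for collecting teal gloves, every non-teal glove comes out first.
There are 19 + 30 + 39 + 26 + 43 + 30 + 21 + 38 = 246 non-teal gloves altogether.
After those, each further glove must be teal, so 246 + 8 = 254 draws guarantee 8 teal gloves.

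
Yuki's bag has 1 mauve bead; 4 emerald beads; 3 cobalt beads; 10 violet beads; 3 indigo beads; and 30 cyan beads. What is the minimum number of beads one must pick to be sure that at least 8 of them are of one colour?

An adversary could hand out at most 7 beads per colour (4 colours run out sooner): 1 + 4 + 3 + 7 + 3 + 7 = 25 beads and still no colour has 8.
One more bead lands in a colour already at 7, so 26 draws are enough and 25 are not.

26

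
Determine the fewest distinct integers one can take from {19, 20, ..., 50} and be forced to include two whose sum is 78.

22

A set avoiding the sum 78 can contain at most one of each pair {x, 78−x}, plus the 10 elements whose complement lies outside the range or equal to its own complement.
The integers 19, …, 39 (21 of them) are such a set: any two sum to at least 19+20 = 39 and at most 38+39 = 77 < 78.
Pigeonhole: any 22nd integer completes one of the 11 pairs, so 22 choices force a sum of 78.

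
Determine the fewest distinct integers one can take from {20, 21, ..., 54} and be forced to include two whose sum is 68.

Group the elements by complementary pair {x, 68−x}: {20,48}, {21,47}, {22,46}, …, giving 14 two-element pairs, the single value 34 (it cannot pair with itself since the integers are distinct), and 6 integers whose partner 68−x falls outside [20,54].
By the pigeonhole principle, treating each of those 21 groups as a pigeonhole, one can pick one integer per group — 21 integers — with no two summing to 68.
The 22nd integer lands in an occupied pair, forcing a sum of 68.

22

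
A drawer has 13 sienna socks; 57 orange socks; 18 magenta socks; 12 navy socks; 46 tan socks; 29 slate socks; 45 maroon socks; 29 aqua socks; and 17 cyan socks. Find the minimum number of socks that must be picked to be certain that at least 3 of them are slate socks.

240

In the worst case for collecting slate socks, every non-slate sock comes out first.
There are 13 + 57 + 18 + 12 + 46 + 45 + 29 + 17 = 237 non-slate socks altogether.
After those, each further sock must be slate, so 237 + 3 = 240 draws guarantee 3 slate socks.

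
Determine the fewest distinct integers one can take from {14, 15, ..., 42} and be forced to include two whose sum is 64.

20

Group the elements by complementary pair {x, 64−x}: {22,42}, {23,41}, {24,40}, …, giving 10 two-element pairs, the single value 32 (it cannot pair with itself since the integers are distinct), and 8 integers whose partner 64−x falls outside [14,42].
Pigeonhole: treating each of those 19 groups as a pigeonhole, one can pick one integer per group — 19 integers — with no two summing to 64.
The 20th integer lands in an occupied pair, forcing a sum of 64.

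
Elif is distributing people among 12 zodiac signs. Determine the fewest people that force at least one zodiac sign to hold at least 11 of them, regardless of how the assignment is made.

With 120 people one could put exactly 10 in each of the 12 zodiac signs, and no zodiac sign would reach 11.
Pigeonhole: one more person must land in a zodiac sign that already has 10, giving it 11.
So 12 × 10 + 1 = 121 people are required.

121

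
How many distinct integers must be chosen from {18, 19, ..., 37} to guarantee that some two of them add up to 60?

14

Group the elements by complementary pair {x, 60−x}: {23,37}, {24,36}, {25,35}, …, giving 7 two-element pairs; the single value 30 (it cannot pair with itself since the integers are distinct); and 5 integers whose partner 60−x falls outside [18,37].
By the pigeonhole principle, treating each of those 13 groups as a pigeonhole, one can pick one integer per group — 13 integers — with no two summing to 60.
The 14th integer lands in an occupied pair, forcing a sum of 60.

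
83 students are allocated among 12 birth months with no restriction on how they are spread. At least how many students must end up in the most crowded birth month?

7

The 12 birth months are the holes and the 83 students are the pigeons.
If every birth month held at most 6 students, the total would be at most 12 × 6 = 72, which is less than 83.
So some birth month holds at least ⌈83/12⌉ = 7 students.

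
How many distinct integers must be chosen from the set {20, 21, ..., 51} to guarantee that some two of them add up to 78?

21

Group the elements by complementary pair {x, 78−x}: {27,51}, {28,50}, {29,49}, …, giving 12 two-element pairs, the single value 39 (it cannot pair with itself since the integers are distinct), and 7 integers whose partner 78−x falls outside [20,51].
By pigeonhole, treating each of those 20 groups as a pigeonhole, one can pick one integer per group — 20 integers — with no two summing to 78.
The 21st integer lands in an occupied pair, forcing a sum of 78.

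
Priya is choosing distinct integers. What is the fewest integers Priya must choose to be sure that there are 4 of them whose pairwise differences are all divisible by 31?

94

Integers whose pairwise differences are multiples of 31 are exactly those sharing a remainder mod 31. Pigeonhole: the 31 residue classes mod 31 are the pigeonholes.
With 93 integers one could put 3 in each residue class and have no class reach 4.
The 94th integer pushes some class to 4, so 31·3 + 1 = 94.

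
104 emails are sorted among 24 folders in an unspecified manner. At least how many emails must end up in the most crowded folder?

5

The 24 folders are the holes and the 104 emails are the pigeons.
If every folder held at most 4 emails, the total would be at most 24 × 4 = 96, which is less than 104.
So some folder holds at least ⌈104/24⌉ = 5 emails.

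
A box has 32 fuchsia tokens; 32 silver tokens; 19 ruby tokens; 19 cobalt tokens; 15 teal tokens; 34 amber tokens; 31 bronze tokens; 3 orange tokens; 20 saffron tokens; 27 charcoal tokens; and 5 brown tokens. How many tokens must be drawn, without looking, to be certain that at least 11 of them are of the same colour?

99

An adversary could hand out at most 10 tokens per colour (orange, brown run out sooner): 10 + 10 + 10 + 10 + 10 + 10 + 10 + 3 + 10 + 10 + 5 = 98 tokens and still no colour has 11.
By pigeonhole, one more token lands in a colour already at 10, so 99 draws are enough and 98 are not.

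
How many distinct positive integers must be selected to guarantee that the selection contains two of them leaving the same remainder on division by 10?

11

By pigeonhole, the 10 residue classes mod 10 are the pigeonholes.
With 10 integers one could put 1 in each residue class and have no class reach 2.
The 11th integer pushes some class to 2, so 10·1 + 1 = 11.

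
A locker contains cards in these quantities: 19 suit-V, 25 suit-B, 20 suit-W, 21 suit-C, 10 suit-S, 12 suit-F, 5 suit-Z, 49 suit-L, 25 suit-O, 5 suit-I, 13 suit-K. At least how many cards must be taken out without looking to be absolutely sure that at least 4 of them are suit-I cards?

In the worst case for collecting suit-I cards, every non-suit-I card comes out first.
There are 19 + 25 + 20 + 21 + 10 + 12 + 5 + 49 + 25 + 13 = 199 non-suit-I cards altogether.
After those, each further card must be suit-I, so 199 + 4 = 203 draws guarantee 4 suit-I cards.

203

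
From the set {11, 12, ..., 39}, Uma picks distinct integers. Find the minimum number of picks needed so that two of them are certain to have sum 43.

Group the elements by complementary pair {x, 43−x}: {11,32}, {12,31}, {13,30}, …, giving 11 two-element pairs and 7 integers whose partner 43−x falls outside [11,39].
By the pigeonhole principle, treating each of those 18 groups as a pigeonhole, one can pick one integer per group — 18 integers — with no two summing to 43.
The 19th integer lands in an occupied pair, forcing a sum of 43.

19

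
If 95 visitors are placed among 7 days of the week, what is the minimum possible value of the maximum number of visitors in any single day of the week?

By the pigeonhole principle, the 7 days of the week are the holes and the 95 visitors are the pigeons.
If every day of the week held at most 13 visitors, the total would be at most 7 × 13 = 91, which is less than 95.
So some day of the week holds at least ⌈95/7⌉ = 14 visitors.

14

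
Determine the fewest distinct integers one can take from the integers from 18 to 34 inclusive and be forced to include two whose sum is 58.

13

A set avoiding the sum 58 can contain at most one of each pair {x, 58−x}, plus the 7 elements whose complement lies outside the range or equal to its own complement.
The integers 18, …, 29 (12 of them) are such a set: any two sum to at least 18+19 = 37 and at most 28+29 = 57 < 58.
Any 13th integer completes one of the 5 pairs, so 13 choices force a sum of 58.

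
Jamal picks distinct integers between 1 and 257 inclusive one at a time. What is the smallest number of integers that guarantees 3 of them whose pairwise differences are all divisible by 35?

71

Integers whose pairwise differences are multiples of 35 are exactly those sharing a remainder mod 35. The 35 residue classes mod 35 are the pigeonholes.
With 70 integers one could put 2 in each residue class and have no class reach 3.
The 71st integer pushes some class to 3, so 35·2 + 1 = 71.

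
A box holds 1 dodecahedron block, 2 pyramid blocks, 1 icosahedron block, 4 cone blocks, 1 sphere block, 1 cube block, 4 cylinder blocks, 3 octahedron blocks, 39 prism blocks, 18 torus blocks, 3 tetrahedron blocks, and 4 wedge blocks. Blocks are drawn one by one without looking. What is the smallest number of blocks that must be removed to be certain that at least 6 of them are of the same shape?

An adversary could hand out at most 5 blocks per shape (10 shapes run out sooner): 1 + 2 + 1 + 4 + 1 + 1 + 4 + 3 + 5 + 5 + 3 + 4 = 34 blocks and still no shape has 6.
By pigeonhole, one more block lands in a shape already at 5, so 35 draws are enough and 34 are not.

35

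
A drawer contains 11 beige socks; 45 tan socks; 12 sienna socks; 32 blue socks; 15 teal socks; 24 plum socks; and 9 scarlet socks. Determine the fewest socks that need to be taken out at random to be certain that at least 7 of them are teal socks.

140

In the worst case for collecting teal socks, every non-teal sock comes out first.
There are 11 + 45 + 12 + 32 + 24 + 9 = 133 non-teal socks altogether.
After those, each further sock must be teal, so 133 + 7 = 140 draws guarantee 7 teal socks.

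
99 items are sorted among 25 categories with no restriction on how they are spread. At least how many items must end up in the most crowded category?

4

Pigeonhole: the 25 categories are the holes and the 99 items are the pigeons.
If every category held at most 3 items, the total would be at most 25 × 3 = 75, which is less than 99.
So some category holds at least ⌈99/25⌉ = 4 items.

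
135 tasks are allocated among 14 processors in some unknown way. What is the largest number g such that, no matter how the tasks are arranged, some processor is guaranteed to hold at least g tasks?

Pigeonhole: the 14 processors are the holes and the 135 tasks are the pigeons.
If every processor held at most 9 tasks, the total would be at most 14 × 9 = 126, which is less than 135.
So some processor holds at least ⌈135/14⌉ = 10 tasks.

10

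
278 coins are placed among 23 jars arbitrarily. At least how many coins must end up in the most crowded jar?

By pigeonhole, the 23 jars are the holes and the 278 coins are the pigeons.
If every jar held at most 12 coins, the total would be at most 23 × 12 = 276, which is less than 278.
So some jar holds at least ⌈278/23⌉ = 13 coins.

13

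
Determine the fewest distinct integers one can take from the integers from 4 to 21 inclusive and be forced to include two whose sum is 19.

Group the elements by complementary pair {x, 19−x}: {4,15}, {5,14}, {6,13}, …, giving 6 two-element pairs and 6 integers whose partner 19−x falls outside [4,21].
By pigeonhole, treating each of those 12 groups as a pigeonhole, one can pick one integer per group — 12 integers — with no two summing to 19.
The 13th integer lands in an occupied pair, forcing a sum of 19.

13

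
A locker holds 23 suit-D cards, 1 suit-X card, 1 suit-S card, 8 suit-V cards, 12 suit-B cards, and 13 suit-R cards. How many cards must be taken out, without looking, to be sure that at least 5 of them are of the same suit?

19

Pigeonhole: the 6 suits are the holes; the cards drawn are the pigeons.
To avoid 5 of any one suit, the worst case takes at most 4 of each suit, or every card of a suit that has fewer than 4.
That gives 4 + 1 + 1 + 4 + 4 + 4 = 18 cards with no suit reaching 5.
The next card forces some suit to 5, so 18 + 1 = 19.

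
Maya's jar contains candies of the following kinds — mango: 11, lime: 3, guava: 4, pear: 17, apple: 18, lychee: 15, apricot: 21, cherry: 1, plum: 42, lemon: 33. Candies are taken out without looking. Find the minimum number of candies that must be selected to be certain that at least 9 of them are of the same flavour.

65

By pigeonhole, put each drawn candy into a box by flavour. The largest draw with every box below 9 takes min(count, 8) from each flavour; flavours with fewer than 8 contribute all they have.
Σ min(cᵢ, 8) = 8 + 3 + 4 + 8 + 8 + 8 + 8 + 1 + 8 + 8 = 64.
Draw number 64 + 1 = 65 must push one box to 9.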